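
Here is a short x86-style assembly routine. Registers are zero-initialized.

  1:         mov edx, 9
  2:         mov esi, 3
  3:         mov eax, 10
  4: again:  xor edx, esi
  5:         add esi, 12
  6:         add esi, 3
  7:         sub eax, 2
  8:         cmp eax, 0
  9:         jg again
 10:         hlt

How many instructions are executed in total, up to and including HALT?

34

edx=9
esi=3
eax=10
edx=9^3=10
esi=3+12=15
esi=15+3=18
eax=10-2=8
cmp eax, 0  (cmp 8,0)
jg again: taken
edx=10^18=24
esi=18+12=30
esi=30+3=33
eax=8-2=6
cmp eax, 0  (cmp 6,0)
jg again: taken
edx=24^33=57
esi=33+12=45
esi=45+3=48
eax=6-2=4
cmp eax, 0  (cmp 4,0)
jg again: taken
edx=57^48=9
esi=48+12=60
esi=60+3=63
eax=4-2=2
cmp eax, 0  (cmp 2,0)
jg again: taken
edx=9^63=54
esi=63+12=75
esi=75+3=78
eax=2-2=0
cmp eax, 0  (cmp 0,0)
jg again: not taken
halt.
Total executed instructions: 34.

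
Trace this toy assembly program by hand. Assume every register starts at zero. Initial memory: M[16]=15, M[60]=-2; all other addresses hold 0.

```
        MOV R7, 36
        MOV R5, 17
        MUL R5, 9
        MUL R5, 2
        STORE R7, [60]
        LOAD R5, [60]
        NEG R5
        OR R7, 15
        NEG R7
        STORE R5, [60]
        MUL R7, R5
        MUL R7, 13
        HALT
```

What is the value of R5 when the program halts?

-36

R7=36
R5=17
R5=17*9=153
R5=153*2=306
STORE R7, [60] → M[60]=36
R5=M[60]=36
R5=-(36)=-36
R7=36|15=47
R7=-(47)=-47
STORE R5, [60] → M[60]=-36
R7=(-47)*(-36)=1692
R7=1692*13=21996
halt.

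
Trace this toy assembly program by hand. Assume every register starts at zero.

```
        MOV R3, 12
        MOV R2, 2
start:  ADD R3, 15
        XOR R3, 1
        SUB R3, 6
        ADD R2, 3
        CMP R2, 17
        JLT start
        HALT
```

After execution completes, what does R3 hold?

R3=12
R2=2
R3=12+15=27
R3=27^1=26
R3=26-6=20
R2=2+3=5
CMP R2, 17  (cmp 5,17)
JLT start: taken
R3=20+15=35
R3=35^1=34
R3=34-6=28
R2=5+3=8
CMP R2, 17  (cmp 8,17)
JLT start: taken
R3=28+15=43
R3=43^1=42
R3=42-6=36
R2=8+3=11
CMP R2, 17  (cmp 11,17)
JLT start: taken
R3=36+15=51
R3=51^1=50
R3=50-6=44
R2=11+3=14
CMP R2, 17  (cmp 14,17)
JLT start: taken
R3=44+15=59
R3=59^1=58
R3=58-6=52
R2=14+3=17
CMP R2, 17  (cmp 17,17)
JLT start: not taken
halt.

52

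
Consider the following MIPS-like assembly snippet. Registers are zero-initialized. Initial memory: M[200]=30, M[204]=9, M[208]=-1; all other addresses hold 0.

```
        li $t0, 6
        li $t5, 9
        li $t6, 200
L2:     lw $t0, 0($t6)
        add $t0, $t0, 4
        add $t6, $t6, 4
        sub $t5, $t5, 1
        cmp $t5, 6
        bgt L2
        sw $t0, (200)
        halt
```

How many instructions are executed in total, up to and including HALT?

$t0=6
$t5=9
$t6=200
$t0=M[200]=30
$t0=30+4=34
$t6=200+4=204
$t5=9-1=8
cmp $t5, 6  (cmp 8,6)
bgt L2: taken
$t0=M[204]=9
$t0=9+4=13
$t6=204+4=208
$t5=8-1=7
cmp $t5, 6  (cmp 7,6)
bgt L2: taken
$t0=M[208]=-1
$t0=(-1)+4=3
$t6=208+4=212
$t5=7-1=6
cmp $t5, 6  (cmp 6,6)
bgt L2: not taken
sw $t0, (200) → M[200]=3
halt.
Total executed instructions: 23.

23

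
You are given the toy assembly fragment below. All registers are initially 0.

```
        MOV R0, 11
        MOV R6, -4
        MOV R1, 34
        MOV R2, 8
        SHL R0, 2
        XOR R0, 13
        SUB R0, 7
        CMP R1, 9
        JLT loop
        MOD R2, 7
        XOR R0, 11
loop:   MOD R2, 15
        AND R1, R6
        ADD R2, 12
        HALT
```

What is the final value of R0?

17

MOV R0, 11 → R0=11
MOV R6, -4 → R6=-4
MOV R1, 34 → R1=34
MOV R2, 8 → R2=8
SHL R0, 2 → R0=11<<2=44
XOR R0, 13 → R0=44^13=33
SUB R0, 7 → R0=33-7=26
CMP R1, 9  (cmp 34,9)
JLT loop: not taken
MOD R2, 7 → R2=8%7=1
XOR R0, 11 → R0=26^11=17
MOD R2, 15 → R2=1%15=1
AND R1, R6 → R1=34&(-4)=32
ADD R2, 12 → R2=1+12=13
halt.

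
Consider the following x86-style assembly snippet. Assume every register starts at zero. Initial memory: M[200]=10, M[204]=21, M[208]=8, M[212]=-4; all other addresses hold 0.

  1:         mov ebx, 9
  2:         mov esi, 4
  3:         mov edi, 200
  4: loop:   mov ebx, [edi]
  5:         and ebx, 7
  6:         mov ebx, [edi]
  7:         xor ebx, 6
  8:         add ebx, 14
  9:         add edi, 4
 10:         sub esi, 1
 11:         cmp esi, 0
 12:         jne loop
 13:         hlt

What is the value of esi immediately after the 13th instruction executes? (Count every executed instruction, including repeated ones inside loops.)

ebx=9
esi=4
edi=200
ebx=M[200]=10
ebx=10&7=2
ebx=M[200]=10
ebx=10^6=12
ebx=12+14=26
edi=200+4=204
esi=4-1=3
cmp esi, 0  (cmp 3,0)
jne loop: taken
ebx=M[204]=21
After step 13: esi = 3.

3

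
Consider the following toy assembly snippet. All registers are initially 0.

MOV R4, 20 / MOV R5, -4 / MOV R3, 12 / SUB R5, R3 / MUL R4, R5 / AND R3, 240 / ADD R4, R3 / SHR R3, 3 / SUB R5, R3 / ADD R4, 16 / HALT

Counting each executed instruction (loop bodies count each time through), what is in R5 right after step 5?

MOV R4, 20 → R4=20
MOV R5, -4 → R5=-4
MOV R3, 12 → R3=12
SUB R5, R3 → R5=(-4)-12=-16
MUL R4, R5 → R4=20*(-16)=-320
After step 5: R5 = -16.

-16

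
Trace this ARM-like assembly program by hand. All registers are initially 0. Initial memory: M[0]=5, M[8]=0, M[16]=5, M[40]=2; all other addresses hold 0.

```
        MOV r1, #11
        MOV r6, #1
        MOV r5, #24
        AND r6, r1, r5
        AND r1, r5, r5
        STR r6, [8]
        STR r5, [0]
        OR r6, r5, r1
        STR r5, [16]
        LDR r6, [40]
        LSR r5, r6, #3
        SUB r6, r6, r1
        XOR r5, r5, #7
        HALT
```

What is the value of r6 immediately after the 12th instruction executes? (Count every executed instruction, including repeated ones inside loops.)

r1=11
r6=1
r5=24
r6=11&24=8
r1=24&24=24
STR r6, [8] → M[8]=8
STR r5, [0] → M[0]=24
r6=24|24=24
STR r5, [16] → M[16]=24
r6=M[40]=2
r5=2>>3=0
r6=2-24=-22
After step 12: r6 = -22.

-22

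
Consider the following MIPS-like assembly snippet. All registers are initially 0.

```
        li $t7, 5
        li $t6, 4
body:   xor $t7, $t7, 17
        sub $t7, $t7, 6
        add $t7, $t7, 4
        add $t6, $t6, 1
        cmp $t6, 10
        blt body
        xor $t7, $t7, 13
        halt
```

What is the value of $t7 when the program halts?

after li $t7, 5: $t7=5
after li $t6, 4: $t6=4
after xor $t7, $t7, 17: $t7=5^17=20
after sub $t7, $t7, 6: $t7=20-6=14
after add $t7, $t7, 4: $t7=14+4=18
after add $t6, $t6, 1: $t6=4+1=5
cmp $t6, 10  (cmp 5,10)
blt body: taken
after xor $t7, $t7, 17: $t7=18^17=3
after sub $t7, $t7, 6: $t7=3-6=-3
after add $t7, $t7, 4: $t7=(-3)+4=1
after add $t6, $t6, 1: $t6=5+1=6
cmp $t6, 10  (cmp 6,10)
blt body: taken
after xor $t7, $t7, 17: $t7=1^17=16
after sub $t7, $t7, 6: $t7=16-6=10
after add $t7, $t7, 4: $t7=10+4=14
after add $t6, $t6, 1: $t6=6+1=7
cmp $t6, 10  (cmp 7,10)
blt body: taken
after xor $t7, $t7, 17: $t7=14^17=31
after sub $t7, $t7, 6: $t7=31-6=25
after add $t7, $t7, 4: $t7=25+4=29
after add $t6, $t6, 1: $t6=7+1=8
cmp $t6, 10  (cmp 8,10)
blt body: taken
after xor $t7, $t7, 17: $t7=29^17=12
after sub $t7, $t7, 6: $t7=12-6=6
after add $t7, $t7, 4: $t7=6+4=10
after add $t6, $t6, 1: $t6=8+1=9
cmp $t6, 10  (cmp 9,10)
blt body: taken
after xor $t7, $t7, 17: $t7=10^17=27
after sub $t7, $t7, 6: $t7=27-6=21
after add $t7, $t7, 4: $t7=21+4=25
after add $t6, $t6, 1: $t6=9+1=10
cmp $t6, 10  (cmp 10,10)
blt body: not taken
after xor $t7, $t7, 13: $t7=25^13=20
halt.

20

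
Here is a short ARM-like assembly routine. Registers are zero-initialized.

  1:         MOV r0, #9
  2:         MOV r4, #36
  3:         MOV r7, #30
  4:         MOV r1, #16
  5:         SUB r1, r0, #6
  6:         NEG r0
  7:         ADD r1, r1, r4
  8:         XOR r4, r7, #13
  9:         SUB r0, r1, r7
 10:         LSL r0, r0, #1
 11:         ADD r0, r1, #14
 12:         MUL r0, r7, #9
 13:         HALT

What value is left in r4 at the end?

r0=9
r4=36
r7=30
r1=16
r1=9-6=3
r0=-(9)=-9
r1=3+36=39
r4=30^13=19
r0=39-30=9
r0=9<<1=18
r0=39+14=53
r0=30*9=270
halt.

19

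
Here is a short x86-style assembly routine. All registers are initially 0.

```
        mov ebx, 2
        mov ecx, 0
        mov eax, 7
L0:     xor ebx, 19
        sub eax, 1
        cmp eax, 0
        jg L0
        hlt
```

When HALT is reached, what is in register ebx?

mov ebx, 2 → ebx=2
mov ecx, 0 → ecx=0
mov eax, 7 → eax=7
xor ebx, 19 → ebx=2^19=17
sub eax, 1 → eax=7-1=6
cmp eax, 0  (cmp 6,0)
jg L0: taken
xor ebx, 19 → ebx=17^19=2
sub eax, 1 → eax=6-1=5
cmp eax, 0  (cmp 5,0)
jg L0: taken
xor ebx, 19 → ebx=2^19=17
sub eax, 1 → eax=5-1=4
cmp eax, 0  (cmp 4,0)
jg L0: taken
xor ebx, 19 → ebx=17^19=2
sub eax, 1 → eax=4-1=3
cmp eax, 0  (cmp 3,0)
jg L0: taken
xor ebx, 19 → ebx=2^19=17
sub eax, 1 → eax=3-1=2
cmp eax, 0  (cmp 2,0)
jg L0: taken
xor ebx, 19 → ebx=17^19=2
sub eax, 1 → eax=2-1=1
cmp eax, 0  (cmp 1,0)
jg L0: taken
xor ebx, 19 → ebx=2^19=17
sub eax, 1 → eax=1-1=0
cmp eax, 0  (cmp 0,0)
jg L0: not taken
halt.

17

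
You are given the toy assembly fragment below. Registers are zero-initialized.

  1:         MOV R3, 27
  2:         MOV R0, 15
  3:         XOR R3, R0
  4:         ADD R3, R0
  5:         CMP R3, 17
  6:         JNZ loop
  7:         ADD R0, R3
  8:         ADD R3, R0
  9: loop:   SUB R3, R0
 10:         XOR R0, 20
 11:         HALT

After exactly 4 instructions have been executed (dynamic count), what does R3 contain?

R3=27
R0=15
R3=27^15=20
R3=20+15=35
After step 4: R3 = 35.

35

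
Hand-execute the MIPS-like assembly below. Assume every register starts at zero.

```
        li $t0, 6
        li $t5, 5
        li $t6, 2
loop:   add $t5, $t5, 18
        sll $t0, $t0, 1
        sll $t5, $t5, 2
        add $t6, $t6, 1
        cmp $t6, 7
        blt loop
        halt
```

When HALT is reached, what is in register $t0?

192

$t0=6
$t5=5
$t6=2
$t5=5+18=23
$t0=6<<1=12
$t5=23<<2=92
$t6=2+1=3
cmp $t6, 7  (cmp 3,7)
blt loop: taken
$t5=92+18=110
$t0=12<<1=24
$t5=110<<2=440
$t6=3+1=4
cmp $t6, 7  (cmp 4,7)
blt loop: taken
$t5=440+18=458
$t0=24<<1=48
$t5=458<<2=1832
$t6=4+1=5
cmp $t6, 7  (cmp 5,7)
blt loop: taken
$t5=1832+18=1850
$t0=48<<1=96
$t5=1850<<2=7400
$t6=5+1=6
cmp $t6, 7  (cmp 6,7)
blt loop: taken
$t5=7400+18=7418
$t0=96<<1=192
$t5=7418<<2=29672
$t6=6+1=7
cmp $t6, 7  (cmp 7,7)
blt loop: not taken
halt.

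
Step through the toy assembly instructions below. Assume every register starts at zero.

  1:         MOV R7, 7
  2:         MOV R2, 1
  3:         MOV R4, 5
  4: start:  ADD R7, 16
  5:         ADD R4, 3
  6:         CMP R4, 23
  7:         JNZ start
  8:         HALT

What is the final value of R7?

103

R7=7
R2=1
R4=5
R7=7+16=23
R4=5+3=8
CMP R4, 23  (cmp 8,23)
JNZ start: taken
R7=23+16=39
R4=8+3=11
CMP R4, 23  (cmp 11,23)
JNZ start: taken
R7=39+16=55
R4=11+3=14
CMP R4, 23  (cmp 14,23)
JNZ start: taken
R7=55+16=71
R4=14+3=17
CMP R4, 23  (cmp 17,23)
JNZ start: taken
R7=71+16=87
R4=17+3=20
CMP R4, 23  (cmp 20,23)
JNZ start: taken
R7=87+16=103
R4=20+3=23
CMP R4, 23  (cmp 23,23)
JNZ start: not taken
halt.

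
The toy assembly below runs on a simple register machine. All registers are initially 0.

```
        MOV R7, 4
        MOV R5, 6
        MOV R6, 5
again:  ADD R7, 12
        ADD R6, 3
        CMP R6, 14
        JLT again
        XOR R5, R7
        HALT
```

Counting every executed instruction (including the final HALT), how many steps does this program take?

17

MOV R7, 4 → R7=4
MOV R5, 6 → R5=6
MOV R6, 5 → R6=5
ADD R7, 12 → R7=4+12=16
ADD R6, 3 → R6=5+3=8
CMP R6, 14  (cmp 8,14)
JLT again: taken
ADD R7, 12 → R7=16+12=28
ADD R6, 3 → R6=8+3=11
CMP R6, 14  (cmp 11,14)
JLT again: taken
ADD R7, 12 → R7=28+12=40
ADD R6, 3 → R6=11+3=14
CMP R6, 14  (cmp 14,14)
JLT again: not taken
XOR R5, R7 → R5=6^40=46
halt.
Total executed instructions: 17.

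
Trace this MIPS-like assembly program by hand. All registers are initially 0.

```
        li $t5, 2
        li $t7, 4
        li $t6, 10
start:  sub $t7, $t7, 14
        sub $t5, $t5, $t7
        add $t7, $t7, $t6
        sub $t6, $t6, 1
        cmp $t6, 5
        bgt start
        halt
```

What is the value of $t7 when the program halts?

-26

$t5=2
$t7=4
$t6=10
$t7=4-14=-10
$t5=2-(-10)=12
$t7=(-10)+10=0
$t6=10-1=9
cmp $t6, 5  (cmp 9,5)
bgt start: taken
$t7=0-14=-14
$t5=12-(-14)=26
$t7=(-14)+9=-5
$t6=9-1=8
cmp $t6, 5  (cmp 8,5)
bgt start: taken
$t7=(-5)-14=-19
$t5=26-(-19)=45
$t7=(-19)+8=-11
$t6=8-1=7
cmp $t6, 5  (cmp 7,5)
bgt start: taken
$t7=(-11)-14=-25
$t5=45-(-25)=70
$t7=(-25)+7=-18
$t6=7-1=6
cmp $t6, 5  (cmp 6,5)
bgt start: taken
$t7=(-18)-14=-32
$t5=70-(-32)=102
$t7=(-32)+6=-26
$t6=6-1=5
cmp $t6, 5  (cmp 5,5)
bgt start: not taken
halt.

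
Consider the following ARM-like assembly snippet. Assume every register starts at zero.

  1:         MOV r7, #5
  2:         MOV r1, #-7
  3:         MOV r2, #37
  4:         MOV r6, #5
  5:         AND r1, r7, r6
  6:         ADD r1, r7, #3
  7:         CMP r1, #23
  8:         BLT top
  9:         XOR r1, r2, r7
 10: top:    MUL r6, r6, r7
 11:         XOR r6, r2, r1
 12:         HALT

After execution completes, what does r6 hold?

45

MOV r7, #5 → r7=5
MOV r1, #-7 → r1=-7
MOV r2, #37 → r2=37
MOV r6, #5 → r6=5
AND r1, r7, r6 → r1=5&5=5
ADD r1, r7, #3 → r1=5+3=8
CMP r1, #23  (cmp 8,23)
BLT top: taken
MUL r6, r6, r7 → r6=5*5=25
XOR r6, r2, r1 → r6=37^8=45
halt.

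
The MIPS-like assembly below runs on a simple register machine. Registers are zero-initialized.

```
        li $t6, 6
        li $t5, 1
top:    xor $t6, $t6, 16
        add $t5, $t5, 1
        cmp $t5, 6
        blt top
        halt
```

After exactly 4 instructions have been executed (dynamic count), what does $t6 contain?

li $t6, 6 → $t6=6
li $t5, 1 → $t5=1
xor $t6, $t6, 16 → $t6=6^16=22
add $t5, $t5, 1 → $t5=1+1=2
After step 4: $t6 = 22.

22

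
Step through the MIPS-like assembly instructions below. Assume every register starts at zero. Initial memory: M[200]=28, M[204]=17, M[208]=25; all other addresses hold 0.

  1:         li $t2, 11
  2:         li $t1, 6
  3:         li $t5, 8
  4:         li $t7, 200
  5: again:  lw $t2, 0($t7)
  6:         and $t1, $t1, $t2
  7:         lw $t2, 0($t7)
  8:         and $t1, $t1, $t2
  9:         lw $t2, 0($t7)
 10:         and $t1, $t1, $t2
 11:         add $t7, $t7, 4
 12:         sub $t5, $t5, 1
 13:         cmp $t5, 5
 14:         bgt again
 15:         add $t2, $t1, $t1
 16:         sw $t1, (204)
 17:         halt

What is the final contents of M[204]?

0

li $t2, 11 → $t2=11
li $t1, 6 → $t1=6
li $t5, 8 → $t5=8
li $t7, 200 → $t7=200
lw $t2, 0($t7) → $t2=M[200]=28
and $t1, $t1, $t2 → $t1=6&28=4
lw $t2, 0($t7) → $t2=M[200]=28
and $t1, $t1, $t2 → $t1=4&28=4
lw $t2, 0($t7) → $t2=M[200]=28
and $t1, $t1, $t2 → $t1=4&28=4
add $t7, $t7, 4 → $t7=200+4=204
sub $t5, $t5, 1 → $t5=8-1=7
cmp $t5, 5  (cmp 7,5)
bgt again: taken
lw $t2, 0($t7) → $t2=M[204]=17
and $t1, $t1, $t2 → $t1=4&17=0
lw $t2, 0($t7) → $t2=M[204]=17
and $t1, $t1, $t2 → $t1=0&17=0
lw $t2, 0($t7) → $t2=M[204]=17
and $t1, $t1, $t2 → $t1=0&17=0
add $t7, $t7, 4 → $t7=204+4=208
sub $t5, $t5, 1 → $t5=7-1=6
cmp $t5, 5  (cmp 6,5)
bgt again: taken
lw $t2, 0($t7) → $t2=M[208]=25
and $t1, $t1, $t2 → $t1=0&25=0
lw $t2, 0($t7) → $t2=M[208]=25
and $t1, $t1, $t2 → $t1=0&25=0
lw $t2, 0($t7) → $t2=M[208]=25
and $t1, $t1, $t2 → $t1=0&25=0
add $t7, $t7, 4 → $t7=208+4=212
sub $t5, $t5, 1 → $t5=6-1=5
cmp $t5, 5  (cmp 5,5)
bgt again: not taken
add $t2, $t1, $t1 → $t2=0+0=0
sw $t1, (204) → M[204]=0
halt.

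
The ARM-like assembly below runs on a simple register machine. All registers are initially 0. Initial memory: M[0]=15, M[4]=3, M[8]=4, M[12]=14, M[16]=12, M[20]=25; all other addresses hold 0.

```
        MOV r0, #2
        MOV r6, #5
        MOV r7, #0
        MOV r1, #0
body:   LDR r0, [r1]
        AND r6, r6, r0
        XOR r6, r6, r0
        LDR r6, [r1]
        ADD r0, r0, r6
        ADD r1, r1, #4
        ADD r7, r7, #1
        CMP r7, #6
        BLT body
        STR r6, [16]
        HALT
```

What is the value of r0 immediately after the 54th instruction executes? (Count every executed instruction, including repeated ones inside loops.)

MOV r0, #2 → r0=2
MOV r6, #5 → r6=5
MOV r7, #0 → r7=0
MOV r1, #0 → r1=0
LDR r0, [r1] → r0=M[0]=15
AND r6, r6, r0 → r6=5&15=5
XOR r6, r6, r0 → r6=5^15=10
LDR r6, [r1] → r6=M[0]=15
ADD r0, r0, r6 → r0=15+15=30
ADD r1, r1, #4 → r1=0+4=4
ADD r7, r7, #1 → r7=0+1=1
CMP r7, #6  (cmp 1,6)
BLT body: taken
LDR r0, [r1] → r0=M[4]=3
AND r6, r6, r0 → r6=15&3=3
XOR r6, r6, r0 → r6=3^3=0
LDR r6, [r1] → r6=M[4]=3
ADD r0, r0, r6 → r0=3+3=6
ADD r1, r1, #4 → r1=4+4=8
ADD r7, r7, #1 → r7=1+1=2
CMP r7, #6  (cmp 2,6)
BLT body: taken
LDR r0, [r1] → r0=M[8]=4
AND r6, r6, r0 → r6=3&4=0
XOR r6, r6, r0 → r6=0^4=4
LDR r6, [r1] → r6=M[8]=4
ADD r0, r0, r6 → r0=4+4=8
ADD r1, r1, #4 → r1=8+4=12
ADD r7, r7, #1 → r7=2+1=3
CMP r7, #6  (cmp 3,6)
BLT body: taken
LDR r0, [r1] → r0=M[12]=14
AND r6, r6, r0 → r6=4&14=4
XOR r6, r6, r0 → r6=4^14=10
LDR r6, [r1] → r6=M[12]=14
ADD r0, r0, r6 → r0=14+14=28
ADD r1, r1, #4 → r1=12+4=16
ADD r7, r7, #1 → r7=3+1=4
CMP r7, #6  (cmp 4,6)
BLT body: taken
LDR r0, [r1] → r0=M[16]=12
AND r6, r6, r0 → r6=14&12=12
XOR r6, r6, r0 → r6=12^12=0
LDR r6, [r1] → r6=M[16]=12
ADD r0, r0, r6 → r0=12+12=24
ADD r1, r1, #4 → r1=16+4=20
ADD r7, r7, #1 → r7=4+1=5
CMP r7, #6  (cmp 5,6)
BLT body: taken
LDR r0, [r1] → r0=M[20]=25
AND r6, r6, r0 → r6=12&25=8
XOR r6, r6, r0 → r6=8^25=17
LDR r6, [r1] → r6=M[20]=25
ADD r0, r0, r6 → r0=25+25=50
After step 54: r0 = 50.

50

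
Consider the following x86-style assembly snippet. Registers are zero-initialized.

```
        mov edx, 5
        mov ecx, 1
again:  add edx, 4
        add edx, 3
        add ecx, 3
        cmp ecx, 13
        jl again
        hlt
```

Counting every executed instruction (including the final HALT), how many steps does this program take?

23

after mov edx, 5: edx=5
after mov ecx, 1: ecx=1
after add edx, 4: edx=5+4=9
after add edx, 3: edx=9+3=12
after add ecx, 3: ecx=1+3=4
cmp ecx, 13  (cmp 4,13)
jl again: taken
after add edx, 4: edx=12+4=16
after add edx, 3: edx=16+3=19
after add ecx, 3: ecx=4+3=7
cmp ecx, 13  (cmp 7,13)
jl again: taken
after add edx, 4: edx=19+4=23
after add edx, 3: edx=23+3=26
after add ecx, 3: ecx=7+3=10
cmp ecx, 13  (cmp 10,13)
jl again: taken
after add edx, 4: edx=26+4=30
after add edx, 3: edx=30+3=33
after add ecx, 3: ecx=10+3=13
cmp ecx, 13  (cmp 13,13)
jl again: not taken
halt.
Total executed instructions: 23.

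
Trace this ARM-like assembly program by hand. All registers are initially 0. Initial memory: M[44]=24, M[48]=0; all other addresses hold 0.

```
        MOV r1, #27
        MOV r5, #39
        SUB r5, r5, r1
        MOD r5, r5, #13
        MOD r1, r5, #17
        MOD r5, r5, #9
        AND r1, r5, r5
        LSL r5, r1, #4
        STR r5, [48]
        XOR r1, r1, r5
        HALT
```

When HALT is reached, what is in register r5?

48

MOV r1, #27 → r1=27
MOV r5, #39 → r5=39
SUB r5, r5, r1 → r5=39-27=12
MOD r5, r5, #13 → r5=12%13=12
MOD r1, r5, #17 → r1=12%17=12
MOD r5, r5, #9 → r5=12%9=3
AND r1, r5, r5 → r1=3&3=3
LSL r5, r1, #4 → r5=3<<4=48
STR r5, [48] → M[48]=48
XOR r1, r1, r5 → r1=3^48=51
halt.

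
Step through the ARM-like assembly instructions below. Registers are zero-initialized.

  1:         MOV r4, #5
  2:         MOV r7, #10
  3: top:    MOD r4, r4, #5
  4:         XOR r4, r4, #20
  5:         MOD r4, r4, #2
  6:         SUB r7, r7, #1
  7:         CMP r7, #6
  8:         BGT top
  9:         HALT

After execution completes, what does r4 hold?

0

after MOV r4, #5: r4=5
after MOV r7, #10: r7=10
after MOD r4, r4, #5: r4=5%5=0
after XOR r4, r4, #20: r4=0^20=20
after MOD r4, r4, #2: r4=20%2=0
after SUB r7, r7, #1: r7=10-1=9
CMP r7, #6  (cmp 9,6)
BGT top: taken
after MOD r4, r4, #5: r4=0%5=0
after XOR r4, r4, #20: r4=0^20=20
after MOD r4, r4, #2: r4=20%2=0
after SUB r7, r7, #1: r7=9-1=8
CMP r7, #6  (cmp 8,6)
BGT top: taken
after MOD r4, r4, #5: r4=0%5=0
after XOR r4, r4, #20: r4=0^20=20
after MOD r4, r4, #2: r4=20%2=0
after SUB r7, r7, #1: r7=8-1=7
CMP r7, #6  (cmp 7,6)
BGT top: taken
after MOD r4, r4, #5: r4=0%5=0
after XOR r4, r4, #20: r4=0^20=20
after MOD r4, r4, #2: r4=20%2=0
after SUB r7, r7, #1: r7=7-1=6
CMP r7, #6  (cmp 6,6)
BGT top: not taken
halt.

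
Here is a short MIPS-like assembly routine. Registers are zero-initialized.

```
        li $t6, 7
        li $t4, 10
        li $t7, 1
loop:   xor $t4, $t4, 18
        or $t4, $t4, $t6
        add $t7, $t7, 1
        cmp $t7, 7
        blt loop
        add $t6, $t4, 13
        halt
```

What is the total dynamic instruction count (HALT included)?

35

li $t6, 7 → $t6=7
li $t4, 10 → $t4=10
li $t7, 1 → $t7=1
xor $t4, $t4, 18 → $t4=10^18=24
or $t4, $t4, $t6 → $t4=24|7=31
add $t7, $t7, 1 → $t7=1+1=2
cmp $t7, 7  (cmp 2,7)
blt loop: taken
xor $t4, $t4, 18 → $t4=31^18=13
or $t4, $t4, $t6 → $t4=13|7=15
add $t7, $t7, 1 → $t7=2+1=3
cmp $t7, 7  (cmp 3,7)
blt loop: taken
xor $t4, $t4, 18 → $t4=15^18=29
or $t4, $t4, $t6 → $t4=29|7=31
add $t7, $t7, 1 → $t7=3+1=4
cmp $t7, 7  (cmp 4,7)
blt loop: taken
xor $t4, $t4, 18 → $t4=31^18=13
or $t4, $t4, $t6 → $t4=13|7=15
add $t7, $t7, 1 → $t7=4+1=5
cmp $t7, 7  (cmp 5,7)
blt loop: taken
xor $t4, $t4, 18 → $t4=15^18=29
or $t4, $t4, $t6 → $t4=29|7=31
add $t7, $t7, 1 → $t7=5+1=6
cmp $t7, 7  (cmp 6,7)
blt loop: taken
xor $t4, $t4, 18 → $t4=31^18=13
or $t4, $t4, $t6 → $t4=13|7=15
add $t7, $t7, 1 → $t7=6+1=7
cmp $t7, 7  (cmp 7,7)
blt loop: not taken
add $t6, $t4, 13 → $t6=15+13=28
halt.
Total executed instructions: 35.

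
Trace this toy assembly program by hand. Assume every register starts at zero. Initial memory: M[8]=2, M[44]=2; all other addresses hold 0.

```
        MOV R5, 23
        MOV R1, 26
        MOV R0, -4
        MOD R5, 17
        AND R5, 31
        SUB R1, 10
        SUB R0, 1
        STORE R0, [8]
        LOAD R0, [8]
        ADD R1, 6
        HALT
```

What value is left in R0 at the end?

after MOV R5, 23: R5=23
after MOV R1, 26: R1=26
after MOV R0, -4: R0=-4
after MOD R5, 17: R5=23%17=6
after AND R5, 31: R5=6&31=6
after SUB R1, 10: R1=26-10=16
after SUB R0, 1: R0=(-4)-1=-5
STORE R0, [8] → M[8]=-5
after LOAD R0, [8]: R0=M[8]=-5
after ADD R1, 6: R1=16+6=22
halt.

-5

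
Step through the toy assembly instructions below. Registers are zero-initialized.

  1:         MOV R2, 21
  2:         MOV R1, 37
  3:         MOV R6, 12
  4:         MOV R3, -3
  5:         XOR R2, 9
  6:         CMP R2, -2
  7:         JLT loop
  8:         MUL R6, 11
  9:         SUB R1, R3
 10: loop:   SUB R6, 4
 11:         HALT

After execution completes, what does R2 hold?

28

MOV R2, 21 → R2=21
MOV R1, 37 → R1=37
MOV R6, 12 → R6=12
MOV R3, -3 → R3=-3
XOR R2, 9 → R2=21^9=28
CMP R2, -2  (cmp 28,-2)
JLT loop: not taken
MUL R6, 11 → R6=12*11=132
SUB R1, R3 → R1=37-(-3)=40
SUB R6, 4 → R6=132-4=128
halt.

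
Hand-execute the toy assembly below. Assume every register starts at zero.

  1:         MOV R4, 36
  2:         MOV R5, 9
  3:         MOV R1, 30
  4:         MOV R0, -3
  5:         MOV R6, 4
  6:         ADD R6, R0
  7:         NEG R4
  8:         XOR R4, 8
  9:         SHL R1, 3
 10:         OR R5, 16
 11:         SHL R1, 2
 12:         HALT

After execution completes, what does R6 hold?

1

MOV R4, 36 → R4=36
MOV R5, 9 → R5=9
MOV R1, 30 → R1=30
MOV R0, -3 → R0=-3
MOV R6, 4 → R6=4
ADD R6, R0 → R6=4+(-3)=1
NEG R4 → R4=-(36)=-36
XOR R4, 8 → R4=(-36)^8=-44
SHL R1, 3 → R1=30<<3=240
OR R5, 16 → R5=9|16=25
SHL R1, 2 → R1=240<<2=960
halt.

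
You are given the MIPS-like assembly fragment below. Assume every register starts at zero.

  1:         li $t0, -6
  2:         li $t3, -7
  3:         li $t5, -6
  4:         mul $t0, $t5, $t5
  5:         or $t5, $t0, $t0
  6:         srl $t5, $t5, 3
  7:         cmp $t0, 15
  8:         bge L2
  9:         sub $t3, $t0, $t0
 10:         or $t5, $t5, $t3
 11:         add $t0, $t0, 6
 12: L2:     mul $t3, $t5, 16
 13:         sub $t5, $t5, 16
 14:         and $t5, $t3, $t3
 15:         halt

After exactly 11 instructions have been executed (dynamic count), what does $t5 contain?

after li $t0, -6: $t0=-6
after li $t3, -7: $t3=-7
after li $t5, -6: $t5=-6
after mul $t0, $t5, $t5: $t0=(-6)*(-6)=36
after or $t5, $t0, $t0: $t5=36|36=36
after srl $t5, $t5, 3: $t5=36>>3=4
cmp $t0, 15  (cmp 36,15)
bge L2: taken
after mul $t3, $t5, 16: $t3=4*16=64
after sub $t5, $t5, 16: $t5=4-16=-12
after and $t5, $t3, $t3: $t5=64&64=64
After step 11: $t5 = 64.

64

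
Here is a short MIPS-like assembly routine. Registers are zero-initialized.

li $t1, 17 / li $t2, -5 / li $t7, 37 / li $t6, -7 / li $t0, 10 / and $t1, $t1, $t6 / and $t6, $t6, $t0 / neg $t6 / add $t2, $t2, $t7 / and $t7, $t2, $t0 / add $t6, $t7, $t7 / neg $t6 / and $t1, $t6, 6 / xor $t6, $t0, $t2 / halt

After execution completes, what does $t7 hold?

0

li $t1, 17 → $t1=17
li $t2, -5 → $t2=-5
li $t7, 37 → $t7=37
li $t6, -7 → $t6=-7
li $t0, 10 → $t0=10
and $t1, $t1, $t6 → $t1=17&(-7)=17
and $t6, $t6, $t0 → $t6=(-7)&10=8
neg $t6 → $t6=-(8)=-8
add $t2, $t2, $t7 → $t2=(-5)+37=32
and $t7, $t2, $t0 → $t7=32&10=0
add $t6, $t7, $t7 → $t6=0+0=0
neg $t6 → $t6=-(0)=0
and $t1, $t6, 6 → $t1=0&6=0
xor $t6, $t0, $t2 → $t6=10^32=42
halt.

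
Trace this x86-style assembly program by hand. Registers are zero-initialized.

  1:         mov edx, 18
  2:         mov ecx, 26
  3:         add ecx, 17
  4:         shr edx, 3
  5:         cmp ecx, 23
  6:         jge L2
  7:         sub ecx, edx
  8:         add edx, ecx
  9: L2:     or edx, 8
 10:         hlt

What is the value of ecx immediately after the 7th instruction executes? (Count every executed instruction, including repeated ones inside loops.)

43

mov edx, 18 → edx=18
mov ecx, 26 → ecx=26
add ecx, 17 → ecx=26+17=43
shr edx, 3 → edx=18>>3=2
cmp ecx, 23  (cmp 43,23)
jge L2: taken
or edx, 8 → edx=2|8=10
After step 7: ecx = 43.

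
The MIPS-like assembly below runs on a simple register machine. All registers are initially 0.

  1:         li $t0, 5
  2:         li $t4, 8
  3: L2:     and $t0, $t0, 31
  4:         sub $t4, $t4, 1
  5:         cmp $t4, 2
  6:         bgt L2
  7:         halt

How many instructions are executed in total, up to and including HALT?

27

$t0=5
$t4=8
$t0=5&31=5
$t4=8-1=7
cmp $t4, 2  (cmp 7,2)
bgt L2: taken
$t0=5&31=5
$t4=7-1=6
cmp $t4, 2  (cmp 6,2)
bgt L2: taken
$t0=5&31=5
$t4=6-1=5
cmp $t4, 2  (cmp 5,2)
bgt L2: taken
$t0=5&31=5
$t4=5-1=4
cmp $t4, 2  (cmp 4,2)
bgt L2: taken
$t0=5&31=5
$t4=4-1=3
cmp $t4, 2  (cmp 3,2)
bgt L2: taken
$t0=5&31=5
$t4=3-1=2
cmp $t4, 2  (cmp 2,2)
bgt L2: not taken
halt.
Total executed instructions: 27.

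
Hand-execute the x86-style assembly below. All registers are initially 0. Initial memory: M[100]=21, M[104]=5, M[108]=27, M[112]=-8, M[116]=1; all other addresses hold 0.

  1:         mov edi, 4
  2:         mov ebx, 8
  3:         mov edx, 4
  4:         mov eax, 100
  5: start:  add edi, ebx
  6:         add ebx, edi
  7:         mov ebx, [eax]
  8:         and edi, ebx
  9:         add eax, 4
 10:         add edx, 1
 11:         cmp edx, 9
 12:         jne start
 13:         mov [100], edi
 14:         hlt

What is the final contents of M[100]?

edi=4
ebx=8
edx=4
eax=100
edi=4+8=12
ebx=8+12=20
ebx=M[100]=21
edi=12&21=4
eax=100+4=104
edx=4+1=5
cmp edx, 9  (cmp 5,9)
jne start: taken
edi=4+21=25
ebx=21+25=46
ebx=M[104]=5
edi=25&5=1
eax=104+4=108
edx=5+1=6
cmp edx, 9  (cmp 6,9)
jne start: taken
edi=1+5=6
ebx=5+6=11
ebx=M[108]=27
edi=6&27=2
eax=108+4=112
edx=6+1=7
cmp edx, 9  (cmp 7,9)
jne start: taken
edi=2+27=29
ebx=27+29=56
ebx=M[112]=-8
edi=29&(-8)=24
eax=112+4=116
edx=7+1=8
cmp edx, 9  (cmp 8,9)
jne start: taken
edi=24+(-8)=16
ebx=(-8)+16=8
ebx=M[116]=1
edi=16&1=0
eax=116+4=120
edx=8+1=9
cmp edx, 9  (cmp 9,9)
jne start: not taken
mov [100], edi → M[100]=0
halt.

0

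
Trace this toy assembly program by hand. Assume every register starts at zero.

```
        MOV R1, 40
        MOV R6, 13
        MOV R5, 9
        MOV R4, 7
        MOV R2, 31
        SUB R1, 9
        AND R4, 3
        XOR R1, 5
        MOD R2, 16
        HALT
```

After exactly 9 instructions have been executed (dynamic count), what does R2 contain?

15

R1=40
R6=13
R5=9
R4=7
R2=31
R1=40-9=31
R4=7&3=3
R1=31^5=26
R2=31%16=15
After step 9: R2 = 15.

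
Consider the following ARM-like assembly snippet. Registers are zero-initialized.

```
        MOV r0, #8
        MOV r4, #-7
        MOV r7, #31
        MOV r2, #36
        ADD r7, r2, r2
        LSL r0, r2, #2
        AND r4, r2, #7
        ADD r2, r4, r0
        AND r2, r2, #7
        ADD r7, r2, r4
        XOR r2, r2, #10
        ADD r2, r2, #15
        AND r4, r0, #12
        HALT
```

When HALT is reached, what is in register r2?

after MOV r0, #8: r0=8
after MOV r4, #-7: r4=-7
after MOV r7, #31: r7=31
after MOV r2, #36: r2=36
after ADD r7, r2, r2: r7=36+36=72
after LSL r0, r2, #2: r0=36<<2=144
after AND r4, r2, #7: r4=36&7=4
after ADD r2, r4, r0: r2=4+144=148
after AND r2, r2, #7: r2=148&7=4
after ADD r7, r2, r4: r7=4+4=8
after XOR r2, r2, #10: r2=4^10=14
after ADD r2, r2, #15: r2=14+15=29
after AND r4, r0, #12: r4=144&12=0
halt.

29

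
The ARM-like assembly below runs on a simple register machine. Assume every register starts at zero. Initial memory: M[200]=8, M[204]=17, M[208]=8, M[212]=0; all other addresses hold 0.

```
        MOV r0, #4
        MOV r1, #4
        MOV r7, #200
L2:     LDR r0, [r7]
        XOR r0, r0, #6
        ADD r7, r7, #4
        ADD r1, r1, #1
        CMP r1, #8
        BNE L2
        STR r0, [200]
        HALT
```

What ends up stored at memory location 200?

r0=4
r1=4
r7=200
r0=M[200]=8
r0=8^6=14
r7=200+4=204
r1=4+1=5
CMP r1, #8  (cmp 5,8)
BNE L2: taken
r0=M[204]=17
r0=17^6=23
r7=204+4=208
r1=5+1=6
CMP r1, #8  (cmp 6,8)
BNE L2: taken
r0=M[208]=8
r0=8^6=14
r7=208+4=212
r1=6+1=7
CMP r1, #8  (cmp 7,8)
BNE L2: taken
r0=M[212]=0
r0=0^6=6
r7=212+4=216
r1=7+1=8
CMP r1, #8  (cmp 8,8)
BNE L2: not taken
STR r0, [200] → M[200]=6
halt.

6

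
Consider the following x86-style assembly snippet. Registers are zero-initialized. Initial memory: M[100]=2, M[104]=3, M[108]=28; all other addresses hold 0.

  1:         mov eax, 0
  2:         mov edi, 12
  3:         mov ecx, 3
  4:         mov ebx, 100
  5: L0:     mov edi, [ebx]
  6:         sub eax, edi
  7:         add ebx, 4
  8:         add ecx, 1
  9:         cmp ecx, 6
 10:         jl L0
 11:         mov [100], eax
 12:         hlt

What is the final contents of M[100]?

-33

eax=0
edi=12
ecx=3
ebx=100
edi=M[100]=2
eax=0-2=-2
ebx=100+4=104
ecx=3+1=4
cmp ecx, 6  (cmp 4,6)
jl L0: taken
edi=M[104]=3
eax=(-2)-3=-5
ebx=104+4=108
ecx=4+1=5
cmp ecx, 6  (cmp 5,6)
jl L0: taken
edi=M[108]=28
eax=(-5)-28=-33
ebx=108+4=112
ecx=5+1=6
cmp ecx, 6  (cmp 6,6)
jl L0: not taken
mov [100], eax → M[100]=-33
halt.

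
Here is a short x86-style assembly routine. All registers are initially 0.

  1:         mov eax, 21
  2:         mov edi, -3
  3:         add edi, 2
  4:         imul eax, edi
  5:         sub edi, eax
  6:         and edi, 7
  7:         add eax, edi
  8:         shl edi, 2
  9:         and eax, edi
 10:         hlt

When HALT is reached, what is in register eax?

eax=21
edi=-3
edi=(-3)+2=-1
eax=21*(-1)=-21
edi=(-1)-(-21)=20
edi=20&7=4
eax=(-21)+4=-17
edi=4<<2=16
eax=(-17)&16=0
halt.

0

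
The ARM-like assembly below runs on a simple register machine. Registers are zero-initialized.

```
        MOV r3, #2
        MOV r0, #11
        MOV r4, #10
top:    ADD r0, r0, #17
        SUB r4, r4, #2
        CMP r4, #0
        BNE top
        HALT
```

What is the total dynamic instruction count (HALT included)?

24

r3=2
r0=11
r4=10
r0=11+17=28
r4=10-2=8
CMP r4, #0  (cmp 8,0)
BNE top: taken
r0=28+17=45
r4=8-2=6
CMP r4, #0  (cmp 6,0)
BNE top: taken
r0=45+17=62
r4=6-2=4
CMP r4, #0  (cmp 4,0)
BNE top: taken
r0=62+17=79
r4=4-2=2
CMP r4, #0  (cmp 2,0)
BNE top: taken
r0=79+17=96
r4=2-2=0
CMP r4, #0  (cmp 0,0)
BNE top: not taken
halt.
Total executed instructions: 24.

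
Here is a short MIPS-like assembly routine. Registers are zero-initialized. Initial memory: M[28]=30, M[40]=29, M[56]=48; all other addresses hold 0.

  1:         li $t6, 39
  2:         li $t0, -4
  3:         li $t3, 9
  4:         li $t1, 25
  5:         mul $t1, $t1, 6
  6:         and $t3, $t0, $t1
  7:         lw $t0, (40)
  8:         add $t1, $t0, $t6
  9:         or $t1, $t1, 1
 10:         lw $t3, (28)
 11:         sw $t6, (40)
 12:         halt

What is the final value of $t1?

69

after li $t6, 39: $t6=39
after li $t0, -4: $t0=-4
after li $t3, 9: $t3=9
after li $t1, 25: $t1=25
after mul $t1, $t1, 6: $t1=25*6=150
after and $t3, $t0, $t1: $t3=(-4)&150=148
after lw $t0, (40): $t0=M[40]=29
after add $t1, $t0, $t6: $t1=29+39=68
after or $t1, $t1, 1: $t1=68|1=69
after lw $t3, (28): $t3=M[28]=30
sw $t6, (40) → M[40]=39
halt.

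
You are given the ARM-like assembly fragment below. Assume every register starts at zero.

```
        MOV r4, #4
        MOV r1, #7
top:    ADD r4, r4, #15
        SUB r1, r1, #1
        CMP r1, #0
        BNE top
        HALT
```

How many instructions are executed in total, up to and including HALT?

31

r4=4
r1=7
r4=4+15=19
r1=7-1=6
CMP r1, #0  (cmp 6,0)
BNE top: taken
r4=19+15=34
r1=6-1=5
CMP r1, #0  (cmp 5,0)
BNE top: taken
r4=34+15=49
r1=5-1=4
CMP r1, #0  (cmp 4,0)
BNE top: taken
r4=49+15=64
r1=4-1=3
CMP r1, #0  (cmp 3,0)
BNE top: taken
r4=64+15=79
r1=3-1=2
CMP r1, #0  (cmp 2,0)
BNE top: taken
r4=79+15=94
r1=2-1=1
CMP r1, #0  (cmp 1,0)
BNE top: taken
r4=94+15=109
r1=1-1=0
CMP r1, #0  (cmp 0,0)
BNE top: not taken
halt.
Total executed instructions: 31.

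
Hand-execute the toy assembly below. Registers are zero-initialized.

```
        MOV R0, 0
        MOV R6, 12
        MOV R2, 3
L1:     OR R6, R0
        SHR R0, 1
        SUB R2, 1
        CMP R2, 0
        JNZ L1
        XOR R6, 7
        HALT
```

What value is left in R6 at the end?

11

after MOV R0, 0: R0=0
after MOV R6, 12: R6=12
after MOV R2, 3: R2=3
after OR R6, R0: R6=12|0=12
after SHR R0, 1: R0=0>>1=0
after SUB R2, 1: R2=3-1=2
CMP R2, 0  (cmp 2,0)
JNZ L1: taken
after OR R6, R0: R6=12|0=12
after SHR R0, 1: R0=0>>1=0
after SUB R2, 1: R2=2-1=1
CMP R2, 0  (cmp 1,0)
JNZ L1: taken
after OR R6, R0: R6=12|0=12
after SHR R0, 1: R0=0>>1=0
after SUB R2, 1: R2=1-1=0
CMP R2, 0  (cmp 0,0)
JNZ L1: not taken
after XOR R6, 7: R6=12^7=11
halt.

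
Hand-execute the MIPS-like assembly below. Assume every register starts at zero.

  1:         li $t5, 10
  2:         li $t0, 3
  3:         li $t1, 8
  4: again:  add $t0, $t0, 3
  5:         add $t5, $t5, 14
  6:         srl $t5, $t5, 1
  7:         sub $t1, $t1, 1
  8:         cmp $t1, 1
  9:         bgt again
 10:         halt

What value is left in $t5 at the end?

$t5=10
$t0=3
$t1=8
$t0=3+3=6
$t5=10+14=24
$t5=24>>1=12
$t1=8-1=7
cmp $t1, 1  (cmp 7,1)
bgt again: taken
$t0=6+3=9
$t5=12+14=26
$t5=26>>1=13
$t1=7-1=6
cmp $t1, 1  (cmp 6,1)
bgt again: taken
$t0=9+3=12
$t5=13+14=27
$t5=27>>1=13
$t1=6-1=5
cmp $t1, 1  (cmp 5,1)
bgt again: taken
$t0=12+3=15
$t5=13+14=27
$t5=27>>1=13
$t1=5-1=4
cmp $t1, 1  (cmp 4,1)
bgt again: taken
$t0=15+3=18
$t5=13+14=27
$t5=27>>1=13
$t1=4-1=3
cmp $t1, 1  (cmp 3,1)
bgt again: taken
$t0=18+3=21
$t5=13+14=27
$t5=27>>1=13
$t1=3-1=2
cmp $t1, 1  (cmp 2,1)
bgt again: taken
$t0=21+3=24
$t5=13+14=27
$t5=27>>1=13
$t1=2-1=1
cmp $t1, 1  (cmp 1,1)
bgt again: not taken
halt.

13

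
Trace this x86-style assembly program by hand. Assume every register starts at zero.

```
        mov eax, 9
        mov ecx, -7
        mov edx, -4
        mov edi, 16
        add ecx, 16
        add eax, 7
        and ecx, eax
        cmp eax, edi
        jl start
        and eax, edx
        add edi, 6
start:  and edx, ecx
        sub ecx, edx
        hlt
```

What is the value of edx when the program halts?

eax=9
ecx=-7
edx=-4
edi=16
ecx=(-7)+16=9
eax=9+7=16
ecx=9&16=0
cmp eax, edi  (cmp 16,16)
jl start: not taken
eax=16&(-4)=16
edi=16+6=22
edx=(-4)&0=0
ecx=0-0=0
halt.

0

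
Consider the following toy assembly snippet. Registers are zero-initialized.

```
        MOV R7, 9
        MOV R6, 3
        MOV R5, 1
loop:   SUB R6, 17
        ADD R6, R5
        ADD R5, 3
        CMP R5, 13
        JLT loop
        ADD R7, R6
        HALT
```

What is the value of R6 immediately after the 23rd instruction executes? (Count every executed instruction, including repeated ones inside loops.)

MOV R7, 9 → R7=9
MOV R6, 3 → R6=3
MOV R5, 1 → R5=1
SUB R6, 17 → R6=3-17=-14
ADD R6, R5 → R6=(-14)+1=-13
ADD R5, 3 → R5=1+3=4
CMP R5, 13  (cmp 4,13)
JLT loop: taken
SUB R6, 17 → R6=(-13)-17=-30
ADD R6, R5 → R6=(-30)+4=-26
ADD R5, 3 → R5=4+3=7
CMP R5, 13  (cmp 7,13)
JLT loop: taken
SUB R6, 17 → R6=(-26)-17=-43
ADD R6, R5 → R6=(-43)+7=-36
ADD R5, 3 → R5=7+3=10
CMP R5, 13  (cmp 10,13)
JLT loop: taken
SUB R6, 17 → R6=(-36)-17=-53
ADD R6, R5 → R6=(-53)+10=-43
ADD R5, 3 → R5=10+3=13
CMP R5, 13  (cmp 13,13)
JLT loop: not taken
After step 23: R6 = -43.

-43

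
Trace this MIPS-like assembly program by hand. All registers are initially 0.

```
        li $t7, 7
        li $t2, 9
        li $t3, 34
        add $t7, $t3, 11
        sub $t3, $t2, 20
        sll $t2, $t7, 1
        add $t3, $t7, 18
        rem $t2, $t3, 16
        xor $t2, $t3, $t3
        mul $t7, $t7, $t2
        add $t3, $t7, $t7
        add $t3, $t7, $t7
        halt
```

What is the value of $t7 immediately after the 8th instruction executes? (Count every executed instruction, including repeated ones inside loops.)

after li $t7, 7: $t7=7
after li $t2, 9: $t2=9
after li $t3, 34: $t3=34
after add $t7, $t3, 11: $t7=34+11=45
after sub $t3, $t2, 20: $t3=9-20=-11
after sll $t2, $t7, 1: $t2=45<<1=90
after add $t3, $t7, 18: $t3=45+18=63
after rem $t2, $t3, 16: $t2=63%16=15
After step 8: $t7 = 45.

45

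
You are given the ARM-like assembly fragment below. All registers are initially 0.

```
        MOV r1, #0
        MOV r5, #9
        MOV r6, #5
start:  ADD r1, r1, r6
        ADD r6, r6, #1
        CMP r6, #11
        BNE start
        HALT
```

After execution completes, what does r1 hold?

MOV r1, #0 → r1=0
MOV r5, #9 → r5=9
MOV r6, #5 → r6=5
ADD r1, r1, r6 → r1=0+5=5
ADD r6, r6, #1 → r6=5+1=6
CMP r6, #11  (cmp 6,11)
BNE start: taken
ADD r1, r1, r6 → r1=5+6=11
ADD r6, r6, #1 → r6=6+1=7
CMP r6, #11  (cmp 7,11)
BNE start: taken
ADD r1, r1, r6 → r1=11+7=18
ADD r6, r6, #1 → r6=7+1=8
CMP r6, #11  (cmp 8,11)
BNE start: taken
ADD r1, r1, r6 → r1=18+8=26
ADD r6, r6, #1 → r6=8+1=9
CMP r6, #11  (cmp 9,11)
BNE start: taken
ADD r1, r1, r6 → r1=26+9=35
ADD r6, r6, #1 → r6=9+1=10
CMP r6, #11  (cmp 10,11)
BNE start: taken
ADD r1, r1, r6 → r1=35+10=45
ADD r6, r6, #1 → r6=10+1=11
CMP r6, #11  (cmp 11,11)
BNE start: not taken
halt.

45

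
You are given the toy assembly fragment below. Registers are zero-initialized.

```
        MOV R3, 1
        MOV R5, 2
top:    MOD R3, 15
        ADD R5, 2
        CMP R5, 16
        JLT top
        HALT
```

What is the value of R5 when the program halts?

R3=1
R5=2
R3=1%15=1
R5=2+2=4
CMP R5, 16  (cmp 4,16)
JLT top: taken
R3=1%15=1
R5=4+2=6
CMP R5, 16  (cmp 6,16)
JLT top: taken
R3=1%15=1
R5=6+2=8
CMP R5, 16  (cmp 8,16)
JLT top: taken
R3=1%15=1
R5=8+2=10
CMP R5, 16  (cmp 10,16)
JLT top: taken
R3=1%15=1
R5=10+2=12
CMP R5, 16  (cmp 12,16)
JLT top: taken
R3=1%15=1
R5=12+2=14
CMP R5, 16  (cmp 14,16)
JLT top: taken
R3=1%15=1
R5=14+2=16
CMP R5, 16  (cmp 16,16)
JLT top: not taken
halt.

16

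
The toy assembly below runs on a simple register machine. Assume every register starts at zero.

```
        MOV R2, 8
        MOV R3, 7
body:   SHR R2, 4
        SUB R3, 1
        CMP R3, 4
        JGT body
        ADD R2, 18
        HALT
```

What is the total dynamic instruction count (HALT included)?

16

after MOV R2, 8: R2=8
after MOV R3, 7: R3=7
after SHR R2, 4: R2=8>>4=0
after SUB R3, 1: R3=7-1=6
CMP R3, 4  (cmp 6,4)
JGT body: taken
after SHR R2, 4: R2=0>>4=0
after SUB R3, 1: R3=6-1=5
CMP R3, 4  (cmp 5,4)
JGT body: taken
after SHR R2, 4: R2=0>>4=0
after SUB R3, 1: R3=5-1=4
CMP R3, 4  (cmp 4,4)
JGT body: not taken
after ADD R2, 18: R2=0+18=18
halt.
Total executed instructions: 16.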